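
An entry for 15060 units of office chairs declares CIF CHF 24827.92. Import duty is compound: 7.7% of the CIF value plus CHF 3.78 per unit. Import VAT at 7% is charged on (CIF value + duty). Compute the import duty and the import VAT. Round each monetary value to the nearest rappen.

Import duty: CHF 58838.55; import VAT: CHF 5856.65

Ad valorem component: 24827.92 × 7.7% = 1911.75
Specific component: 15060 × 3.78 = 56926.80
Import duty = 1911.75 + 56926.80 = 58838.55
VAT base = CIF + duty = 24827.92 + 58838.55 = 83666.47
Import VAT = 83666.47 × 7% = 5856.65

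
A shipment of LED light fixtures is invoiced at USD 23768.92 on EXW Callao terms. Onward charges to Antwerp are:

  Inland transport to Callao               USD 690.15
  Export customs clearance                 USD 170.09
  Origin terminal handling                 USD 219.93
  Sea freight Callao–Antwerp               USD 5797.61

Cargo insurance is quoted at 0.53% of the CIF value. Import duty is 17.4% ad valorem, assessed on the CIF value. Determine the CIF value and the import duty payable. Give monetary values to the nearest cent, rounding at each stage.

Let C be the CIF value. C = EXW price + pre-shipment costs + freight + 0.53% × C
C − 0.53% × C = 23768.92 + 690.15 + 170.09 + 219.93 + 5797.61
0.9947 × C = 30646.70
C = 30646.70 / 0.9947 = 30809.99
Insurance premium = 0.53% × 30809.99 = 163.29
Import duty = 30809.99 × 17.4% = 5360.94

CIF value: USD 30809.99; import duty: USD 5360.94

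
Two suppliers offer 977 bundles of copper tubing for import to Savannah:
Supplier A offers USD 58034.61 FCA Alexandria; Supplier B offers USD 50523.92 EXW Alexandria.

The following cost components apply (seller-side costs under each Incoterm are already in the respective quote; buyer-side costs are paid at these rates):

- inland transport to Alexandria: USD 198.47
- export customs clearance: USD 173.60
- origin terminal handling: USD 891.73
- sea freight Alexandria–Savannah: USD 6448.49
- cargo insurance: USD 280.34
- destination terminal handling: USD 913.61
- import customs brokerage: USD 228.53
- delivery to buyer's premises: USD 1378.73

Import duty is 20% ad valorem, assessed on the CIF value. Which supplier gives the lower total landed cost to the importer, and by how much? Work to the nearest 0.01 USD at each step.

Supplier B is cheaper by USD 8566.34

Supplier A (FCA):
CIF value = FCA price + origin terminal + freight + insurance = 58034.61 + 891.73 + 6448.49 + 280.34 = 65655.17
Import duty = 65655.17 × 20% = 13131.03
Buyer bears (A): 891.73 + 6448.49 + 280.34 + 913.61 + 228.53 + 1378.73 = 10141.43
Landed cost (A) = invoice 58034.61 + 10141.43 + duty 13131.03 = 81307.07
Supplier B (EXW):
CIF value = EXW price + inland to port + export clearance + origin terminal + freight + insurance = 50523.92 + 198.47 + 173.60 + 891.73 + 6448.49 + 280.34 = 58516.55
Import duty = 58516.55 × 20% = 11703.31
Buyer bears (B): 198.47 + 173.60 + 891.73 + 6448.49 + 280.34 + 913.61 + 228.53 + 1378.73 = 10513.50
Landed cost (B) = invoice 50523.92 + 10513.50 + duty 11703.31 = 72740.73
Difference = |81307.07 − 72740.73| = 8566.34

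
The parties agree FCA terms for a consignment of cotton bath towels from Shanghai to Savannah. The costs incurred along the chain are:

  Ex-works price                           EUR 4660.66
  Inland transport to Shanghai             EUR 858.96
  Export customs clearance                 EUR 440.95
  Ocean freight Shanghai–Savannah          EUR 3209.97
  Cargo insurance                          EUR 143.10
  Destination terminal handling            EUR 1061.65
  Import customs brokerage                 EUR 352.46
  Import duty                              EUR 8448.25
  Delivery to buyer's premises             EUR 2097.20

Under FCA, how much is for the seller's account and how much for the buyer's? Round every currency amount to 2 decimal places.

FCA: the seller delivers export-cleared goods to the carrier; the buyer bears costs from that point.
Seller's account: goods 4660.66 + inland to port 858.96 + export clearance 440.95 = 5960.57
Buyer's account: freight 3209.97 + insurance 143.10 + destination terminal 1061.65 + brokerage 352.46 + duty 8448.25 + delivery 2097.20 = 15312.63

Seller: EUR 5960.57; buyer: EUR 15312.63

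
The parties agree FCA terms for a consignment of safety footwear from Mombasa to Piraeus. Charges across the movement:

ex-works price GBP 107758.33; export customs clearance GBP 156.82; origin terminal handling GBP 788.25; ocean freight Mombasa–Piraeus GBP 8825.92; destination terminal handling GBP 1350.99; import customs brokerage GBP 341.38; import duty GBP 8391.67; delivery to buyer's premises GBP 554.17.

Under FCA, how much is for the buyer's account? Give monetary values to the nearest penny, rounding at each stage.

FCA: the seller delivers export-cleared goods to the carrier; the buyer bears costs from that point.
Seller's account: goods 107758.33 + export clearance 156.82 = 107915.15
Buyer's account: origin terminal 788.25 + freight 8825.92 + destination terminal 1350.99 + brokerage 341.38 + duty 8391.67 + delivery 554.17 = 20252.38

Buyer's account: GBP 20252.38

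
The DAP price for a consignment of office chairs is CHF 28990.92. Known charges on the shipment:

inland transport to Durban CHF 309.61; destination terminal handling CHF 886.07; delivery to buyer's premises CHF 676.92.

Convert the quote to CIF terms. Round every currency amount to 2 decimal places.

CIF price: CHF 27427.93

Not relevant to the conversion: inland to port — on the seller under both DAP and CIF; already in the DAP price and stays in the CIF price.
From DAP to CIF, the seller no longer bears: destination terminal, delivery.
CIF price = 28990.92 − 886.07 − 676.92 = 27427.93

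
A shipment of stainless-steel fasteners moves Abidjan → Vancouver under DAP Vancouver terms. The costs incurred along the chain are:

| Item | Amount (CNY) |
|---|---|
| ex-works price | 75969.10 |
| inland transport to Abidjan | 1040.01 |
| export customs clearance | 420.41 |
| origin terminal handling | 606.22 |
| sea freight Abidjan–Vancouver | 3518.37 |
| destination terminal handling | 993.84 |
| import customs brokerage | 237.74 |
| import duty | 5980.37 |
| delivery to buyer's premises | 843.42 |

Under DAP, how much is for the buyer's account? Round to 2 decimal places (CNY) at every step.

DAP: the seller bears all costs to the named destination except import duty and clearance.
Seller's account: goods 75969.10 + inland to port 1040.01 + export clearance 420.41 + origin terminal 606.22 + freight 3518.37 + destination terminal 993.84 + delivery 843.42 = 83391.37
Buyer's account: brokerage 237.74 + duty 5980.37 = 6218.11

Buyer's account: CNY 6218.11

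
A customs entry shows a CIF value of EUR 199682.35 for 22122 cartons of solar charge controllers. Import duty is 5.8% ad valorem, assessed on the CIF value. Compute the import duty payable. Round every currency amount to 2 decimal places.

Import duty: EUR 11581.58

Import duty = 199682.35 × 5.8% = 11581.58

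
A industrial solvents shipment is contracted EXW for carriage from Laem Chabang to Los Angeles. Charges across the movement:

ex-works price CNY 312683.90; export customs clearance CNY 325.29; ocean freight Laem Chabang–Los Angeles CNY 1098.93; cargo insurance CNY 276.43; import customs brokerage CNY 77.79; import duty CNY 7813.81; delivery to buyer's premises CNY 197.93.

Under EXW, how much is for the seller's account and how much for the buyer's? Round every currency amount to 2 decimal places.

Seller: CNY 312683.90; buyer: CNY 9790.18

EXW: the seller makes goods available at their premises; the buyer bears all onward costs.
Seller's account: goods 312683.90 = 312683.90
Buyer's account: export clearance 325.29 + freight 1098.93 + insurance 276.43 + brokerage 77.79 + duty 7813.81 + delivery 197.93 = 9790.18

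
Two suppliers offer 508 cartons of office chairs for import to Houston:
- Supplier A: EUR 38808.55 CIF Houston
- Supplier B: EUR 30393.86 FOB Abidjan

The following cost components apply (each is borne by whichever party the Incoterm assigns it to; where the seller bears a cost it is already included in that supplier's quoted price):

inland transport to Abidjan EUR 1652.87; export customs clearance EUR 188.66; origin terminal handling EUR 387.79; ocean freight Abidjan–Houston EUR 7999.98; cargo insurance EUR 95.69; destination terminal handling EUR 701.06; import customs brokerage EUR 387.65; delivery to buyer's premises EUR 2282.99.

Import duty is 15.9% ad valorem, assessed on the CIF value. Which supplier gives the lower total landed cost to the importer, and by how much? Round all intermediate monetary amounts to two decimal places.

Supplier A (CIF):
The CIF price already equals the CIF value: 38808.55
Import duty = 38808.55 × 15.9% = 6170.56
Buyer bears (A): 701.06 + 387.65 + 2282.99 = 3371.70
Landed cost (A) = invoice 38808.55 + 3371.70 + duty 6170.56 = 48350.81
Supplier B (FOB):
CIF value = FOB price + freight + insurance = 30393.86 + 7999.98 + 95.69 = 38489.53
Import duty = 38489.53 × 15.9% = 6119.84
Buyer bears (B): 7999.98 + 95.69 + 701.06 + 387.65 + 2282.99 = 11467.37
Landed cost (B) = invoice 30393.86 + 11467.37 + duty 6119.84 = 47981.07
Difference = |48350.81 − 47981.07| = 369.74

Supplier B is cheaper by EUR 369.74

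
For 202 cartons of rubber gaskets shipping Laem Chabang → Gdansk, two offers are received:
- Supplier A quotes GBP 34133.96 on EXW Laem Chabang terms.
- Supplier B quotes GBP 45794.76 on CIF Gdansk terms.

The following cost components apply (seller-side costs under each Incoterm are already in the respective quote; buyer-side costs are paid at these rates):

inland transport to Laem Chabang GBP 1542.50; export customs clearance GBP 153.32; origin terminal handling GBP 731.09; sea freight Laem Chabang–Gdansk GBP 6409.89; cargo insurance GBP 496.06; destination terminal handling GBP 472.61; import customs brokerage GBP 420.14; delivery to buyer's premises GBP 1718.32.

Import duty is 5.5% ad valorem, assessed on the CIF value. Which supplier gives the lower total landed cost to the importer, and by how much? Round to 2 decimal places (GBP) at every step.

Supplier A is cheaper by GBP 2455.97

Supplier A (EXW):
CIF value = EXW price + inland to port + export clearance + origin terminal + freight + insurance = 34133.96 + 1542.50 + 153.32 + 731.09 + 6409.89 + 496.06 = 43466.82
Import duty = 43466.82 × 5.5% = 2390.68
Buyer bears (A): 1542.50 + 153.32 + 731.09 + 6409.89 + 496.06 + 472.61 + 420.14 + 1718.32 = 11943.93
Landed cost (A) = invoice 34133.96 + 11943.93 + duty 2390.68 = 48468.57
Supplier B (CIF):
The CIF price already equals the CIF value: 45794.76
Import duty = 45794.76 × 5.5% = 2518.71
Buyer bears (B): 472.61 + 420.14 + 1718.32 = 2611.07
Landed cost (B) = invoice 45794.76 + 2611.07 + duty 2518.71 = 50924.54
Difference = |48468.57 − 50924.54| = 2455.97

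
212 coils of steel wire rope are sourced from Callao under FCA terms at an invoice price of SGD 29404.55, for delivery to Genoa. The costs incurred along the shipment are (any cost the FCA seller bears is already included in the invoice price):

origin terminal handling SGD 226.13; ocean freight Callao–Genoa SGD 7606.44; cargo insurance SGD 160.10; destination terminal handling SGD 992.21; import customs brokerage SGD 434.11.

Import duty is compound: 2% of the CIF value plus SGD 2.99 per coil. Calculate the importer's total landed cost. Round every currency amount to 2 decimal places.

Total landed cost: SGD 40205.36

FCA: the seller delivers export-cleared goods to the carrier; the buyer bears costs from that point.
CIF value = FCA price + origin terminal + freight + insurance = 29404.55 + 226.13 + 7606.44 + 160.10 = 37397.22
Ad valorem component: 37397.22 × 2% = 747.94
Specific component: 212 × 2.99 = 633.88
Import duty = 747.94 + 633.88 = 1381.82
Buyer bears: origin terminal 226.13 + freight 7606.44 + insurance 160.10 + destination terminal 992.21 + brokerage 434.11 + duty 1381.82 = 10800.81
Landed cost = invoice 29404.55 + 10800.81 = 40205.36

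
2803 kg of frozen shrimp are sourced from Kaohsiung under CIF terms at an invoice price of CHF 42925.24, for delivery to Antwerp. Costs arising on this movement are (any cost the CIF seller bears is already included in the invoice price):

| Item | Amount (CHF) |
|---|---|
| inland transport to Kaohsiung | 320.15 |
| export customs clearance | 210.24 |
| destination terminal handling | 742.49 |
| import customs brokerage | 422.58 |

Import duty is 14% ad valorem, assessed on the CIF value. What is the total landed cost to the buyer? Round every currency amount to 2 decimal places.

Total landed cost: CHF 50099.84

CIF: the seller pays costs through ocean freight and marine insurance to the destination port.
Already in the invoice (seller's account under CIF): inland to port, export clearance — exclude.
The CIF price already equals the CIF value: 42925.24
Import duty = 42925.24 × 14% = 6009.53
Buyer bears: destination terminal 742.49 + brokerage 422.58 + duty 6009.53 = 7174.60
Landed cost = invoice 42925.24 + 7174.60 = 50099.84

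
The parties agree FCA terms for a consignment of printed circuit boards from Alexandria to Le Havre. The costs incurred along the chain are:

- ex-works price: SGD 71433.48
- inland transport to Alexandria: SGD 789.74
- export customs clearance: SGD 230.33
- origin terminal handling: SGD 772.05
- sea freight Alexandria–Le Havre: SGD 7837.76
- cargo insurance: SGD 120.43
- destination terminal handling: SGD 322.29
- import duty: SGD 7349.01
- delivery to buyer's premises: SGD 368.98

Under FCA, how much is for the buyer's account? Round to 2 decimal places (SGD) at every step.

Buyer's account: SGD 16770.52

FCA: the seller delivers export-cleared goods to the carrier; the buyer bears costs from that point.
Seller's account: goods 71433.48 + inland to port 789.74 + export clearance 230.33 = 72453.55
Buyer's account: origin terminal 772.05 + freight 7837.76 + insurance 120.43 + destination terminal 322.29 + duty 7349.01 + delivery 368.98 = 16770.52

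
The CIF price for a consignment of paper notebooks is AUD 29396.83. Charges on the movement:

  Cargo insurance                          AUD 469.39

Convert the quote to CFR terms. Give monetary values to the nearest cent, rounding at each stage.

From CIF to CFR, the seller no longer bears: insurance.
CFR price = 29396.83 − 469.39 = 28927.44

CFR price: AUD 28927.44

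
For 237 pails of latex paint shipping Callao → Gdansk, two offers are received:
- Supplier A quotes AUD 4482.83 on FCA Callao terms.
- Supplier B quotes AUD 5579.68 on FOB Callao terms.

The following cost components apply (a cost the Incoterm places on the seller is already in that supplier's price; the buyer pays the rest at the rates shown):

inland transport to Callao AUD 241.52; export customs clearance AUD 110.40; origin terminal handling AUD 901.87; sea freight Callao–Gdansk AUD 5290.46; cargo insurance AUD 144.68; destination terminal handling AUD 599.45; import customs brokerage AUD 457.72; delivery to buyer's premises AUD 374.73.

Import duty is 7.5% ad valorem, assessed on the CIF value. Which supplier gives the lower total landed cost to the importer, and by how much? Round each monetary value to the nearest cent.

Supplier A (FCA):
CIF value = FCA price + origin terminal + freight + insurance = 4482.83 + 901.87 + 5290.46 + 144.68 = 10819.84
Import duty = 10819.84 × 7.5% = 811.49
Buyer bears (A): 901.87 + 5290.46 + 144.68 + 599.45 + 457.72 + 374.73 = 7768.91
Landed cost (A) = invoice 4482.83 + 7768.91 + duty 811.49 = 13063.23
Supplier B (FOB):
CIF value = FOB price + freight + insurance = 5579.68 + 5290.46 + 144.68 = 11014.82
Import duty = 11014.82 × 7.5% = 826.11
Buyer bears (B): 5290.46 + 144.68 + 599.45 + 457.72 + 374.73 = 6867.04
Landed cost (B) = invoice 5579.68 + 6867.04 + duty 826.11 = 13272.83
Difference = |13063.23 − 13272.83| = 209.60

Supplier A is cheaper by AUD 209.60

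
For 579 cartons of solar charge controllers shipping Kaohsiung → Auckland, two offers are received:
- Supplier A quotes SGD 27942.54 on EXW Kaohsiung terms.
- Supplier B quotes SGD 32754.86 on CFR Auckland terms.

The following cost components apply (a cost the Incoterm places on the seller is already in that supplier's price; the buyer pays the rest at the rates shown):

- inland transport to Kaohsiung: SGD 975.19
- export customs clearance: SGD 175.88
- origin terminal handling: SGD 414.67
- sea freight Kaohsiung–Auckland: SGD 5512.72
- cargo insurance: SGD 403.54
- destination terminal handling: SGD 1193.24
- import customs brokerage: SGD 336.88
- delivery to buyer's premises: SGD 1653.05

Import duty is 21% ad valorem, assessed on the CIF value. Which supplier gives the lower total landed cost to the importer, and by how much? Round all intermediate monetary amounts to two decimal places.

Supplier A (EXW):
CIF value = EXW price + inland to port + export clearance + origin terminal + freight + insurance = 27942.54 + 975.19 + 175.88 + 414.67 + 5512.72 + 403.54 = 35424.54
Import duty = 35424.54 × 21% = 7439.15
Buyer bears (A): 975.19 + 175.88 + 414.67 + 5512.72 + 403.54 + 1193.24 + 336.88 + 1653.05 = 10665.17
Landed cost (A) = invoice 27942.54 + 10665.17 + duty 7439.15 = 46046.86
Supplier B (CFR):
CIF value = CFR price + insurance = 32754.86 + 403.54 = 33158.40
Import duty = 33158.40 × 21% = 6963.26
Buyer bears (B): 403.54 + 1193.24 + 336.88 + 1653.05 = 3586.71
Landed cost (B) = invoice 32754.86 + 3586.71 + duty 6963.26 = 43304.83
Difference = |46046.86 − 43304.83| = 2742.03

Supplier B is cheaper by SGD 2742.03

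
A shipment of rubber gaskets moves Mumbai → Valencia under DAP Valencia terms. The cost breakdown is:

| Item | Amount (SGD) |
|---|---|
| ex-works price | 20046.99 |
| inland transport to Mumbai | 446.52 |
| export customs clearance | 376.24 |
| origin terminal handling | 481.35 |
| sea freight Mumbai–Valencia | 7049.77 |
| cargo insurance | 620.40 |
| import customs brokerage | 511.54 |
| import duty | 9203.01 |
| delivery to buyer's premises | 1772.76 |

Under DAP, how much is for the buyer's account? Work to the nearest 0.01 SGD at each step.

Buyer's account: SGD 9714.55

DAP: the seller bears all costs to the named destination except import duty and clearance.
Seller's account: goods 20046.99 + inland to port 446.52 + export clearance 376.24 + origin terminal 481.35 + freight 7049.77 + insurance 620.40 + delivery 1772.76 = 30794.03
Buyer's account: brokerage 511.54 + duty 9203.01 = 9714.55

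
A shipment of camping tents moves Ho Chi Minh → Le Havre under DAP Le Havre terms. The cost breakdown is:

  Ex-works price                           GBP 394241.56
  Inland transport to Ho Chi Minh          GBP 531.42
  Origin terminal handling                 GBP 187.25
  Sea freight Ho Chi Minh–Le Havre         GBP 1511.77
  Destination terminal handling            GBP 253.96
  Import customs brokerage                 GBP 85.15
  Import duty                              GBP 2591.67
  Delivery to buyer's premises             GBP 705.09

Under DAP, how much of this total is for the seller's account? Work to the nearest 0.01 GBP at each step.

Seller's account: GBP 397431.05

DAP: the seller bears all costs to the named destination except import duty and clearance.
Seller's account: goods 394241.56 + inland to port 531.42 + origin terminal 187.25 + freight 1511.77 + destination terminal 253.96 + delivery 705.09 = 397431.05
Buyer's account: brokerage 85.15 + duty 2591.67 = 2676.82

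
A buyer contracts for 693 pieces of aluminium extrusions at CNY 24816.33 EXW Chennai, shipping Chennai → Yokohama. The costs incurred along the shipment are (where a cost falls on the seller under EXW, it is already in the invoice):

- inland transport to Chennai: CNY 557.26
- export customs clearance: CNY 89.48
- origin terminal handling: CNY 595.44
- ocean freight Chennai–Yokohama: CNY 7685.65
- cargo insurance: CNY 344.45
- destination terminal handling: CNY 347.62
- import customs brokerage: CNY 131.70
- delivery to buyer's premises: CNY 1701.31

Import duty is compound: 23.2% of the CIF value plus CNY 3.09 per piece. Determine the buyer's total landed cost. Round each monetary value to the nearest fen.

EXW: the seller makes goods available at their premises; the buyer bears all onward costs.
CIF value = EXW price + inland to port + export clearance + origin terminal + freight + insurance = 24816.33 + 557.26 + 89.48 + 595.44 + 7685.65 + 344.45 = 34088.61
Ad valorem component: 34088.61 × 23.2% = 7908.56
Specific component: 693 × 3.09 = 2141.37
Import duty = 7908.56 + 2141.37 = 10049.93
Buyer bears: inland to port 557.26 + export clearance 89.48 + origin terminal 595.44 + freight 7685.65 + insurance 344.45 + destination terminal 347.62 + brokerage 131.70 + delivery 1701.31 + duty 10049.93 = 21502.84
Landed cost = invoice 24816.33 + 21502.84 = 46319.17

Total landed cost: CNY 46319.17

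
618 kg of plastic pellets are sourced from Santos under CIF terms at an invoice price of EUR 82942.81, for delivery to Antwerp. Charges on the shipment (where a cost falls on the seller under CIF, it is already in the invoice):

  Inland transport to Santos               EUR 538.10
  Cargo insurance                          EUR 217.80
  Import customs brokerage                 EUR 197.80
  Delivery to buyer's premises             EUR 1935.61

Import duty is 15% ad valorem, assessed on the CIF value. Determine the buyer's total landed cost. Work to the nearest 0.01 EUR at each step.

Total landed cost: EUR 97517.64

CIF: the seller pays costs through ocean freight and marine insurance to the destination port.
Already in the invoice (seller's account under CIF): inland to port, insurance — exclude.
The CIF price already equals the CIF value: 82942.81
Import duty = 82942.81 × 15% = 12441.42
Buyer bears: brokerage 197.80 + delivery 1935.61 + duty 12441.42 = 14574.83
Landed cost = invoice 82942.81 + 14574.83 = 97517.64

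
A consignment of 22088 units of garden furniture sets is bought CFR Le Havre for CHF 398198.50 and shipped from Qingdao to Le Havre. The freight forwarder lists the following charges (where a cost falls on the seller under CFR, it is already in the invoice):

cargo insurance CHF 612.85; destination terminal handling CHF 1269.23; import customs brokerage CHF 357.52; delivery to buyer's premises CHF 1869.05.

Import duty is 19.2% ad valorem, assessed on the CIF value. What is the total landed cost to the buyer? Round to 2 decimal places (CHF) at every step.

CFR: the seller pays costs through ocean freight to the destination port, but not insurance.
CIF value = CFR price + insurance = 398198.50 + 612.85 = 398811.35
Import duty = 398811.35 × 19.2% = 76571.78
Buyer bears: insurance 612.85 + destination terminal 1269.23 + brokerage 357.52 + delivery 1869.05 + duty 76571.78 = 80680.43
Landed cost = invoice 398198.50 + 80680.43 = 478878.93

Total landed cost: CHF 478878.93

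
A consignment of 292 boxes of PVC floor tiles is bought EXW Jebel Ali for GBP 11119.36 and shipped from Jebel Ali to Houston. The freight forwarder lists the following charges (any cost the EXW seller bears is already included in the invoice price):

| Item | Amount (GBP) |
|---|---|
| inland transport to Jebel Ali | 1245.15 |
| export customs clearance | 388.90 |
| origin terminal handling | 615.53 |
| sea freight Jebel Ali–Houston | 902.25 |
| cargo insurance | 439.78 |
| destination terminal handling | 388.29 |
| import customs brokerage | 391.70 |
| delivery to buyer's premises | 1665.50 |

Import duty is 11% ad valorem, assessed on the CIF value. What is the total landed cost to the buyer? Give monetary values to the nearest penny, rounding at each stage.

Total landed cost: GBP 18774.67

EXW: the seller makes goods available at their premises; the buyer bears all onward costs.
CIF value = EXW price + inland to port + export clearance + origin terminal + freight + insurance = 11119.36 + 1245.15 + 388.90 + 615.53 + 902.25 + 439.78 = 14710.97
Import duty = 14710.97 × 11% = 1618.21
Buyer bears: inland to port 1245.15 + export clearance 388.90 + origin terminal 615.53 + freight 902.25 + insurance 439.78 + destination terminal 388.29 + brokerage 391.70 + delivery 1665.50 + duty 1618.21 = 7655.31
Landed cost = invoice 11119.36 + 7655.31 = 18774.67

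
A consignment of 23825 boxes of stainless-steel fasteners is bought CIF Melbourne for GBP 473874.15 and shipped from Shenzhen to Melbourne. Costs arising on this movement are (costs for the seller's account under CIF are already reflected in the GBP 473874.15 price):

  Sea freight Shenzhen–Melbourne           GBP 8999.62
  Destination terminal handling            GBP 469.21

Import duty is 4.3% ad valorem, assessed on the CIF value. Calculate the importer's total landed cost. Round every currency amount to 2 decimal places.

CIF: the seller pays costs through ocean freight and marine insurance to the destination port.
Already in the invoice (seller's account under CIF): freight — exclude.
The CIF price already equals the CIF value: 473874.15
Import duty = 473874.15 × 4.3% = 20376.59
Buyer bears: destination terminal 469.21 + duty 20376.59 = 20845.80
Landed cost = invoice 473874.15 + 20845.80 = 494719.95

Total landed cost: GBP 494719.95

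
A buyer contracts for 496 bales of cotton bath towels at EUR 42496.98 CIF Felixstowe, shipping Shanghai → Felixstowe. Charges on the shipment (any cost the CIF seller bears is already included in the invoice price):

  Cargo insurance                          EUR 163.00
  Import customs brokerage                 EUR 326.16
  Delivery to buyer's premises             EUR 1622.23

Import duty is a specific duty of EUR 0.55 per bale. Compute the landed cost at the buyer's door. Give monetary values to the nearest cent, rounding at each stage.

Total landed cost: EUR 44718.17

CIF: the seller pays costs through ocean freight and marine insurance to the destination port.
Already in the invoice (seller's account under CIF): insurance — exclude.
The CIF price already equals the CIF value: 42496.98
Import duty = 496 × 0.55 = 272.80
Buyer bears: brokerage 326.16 + delivery 1622.23 + duty 272.80 = 2221.19
Landed cost = invoice 42496.98 + 2221.19 = 44718.17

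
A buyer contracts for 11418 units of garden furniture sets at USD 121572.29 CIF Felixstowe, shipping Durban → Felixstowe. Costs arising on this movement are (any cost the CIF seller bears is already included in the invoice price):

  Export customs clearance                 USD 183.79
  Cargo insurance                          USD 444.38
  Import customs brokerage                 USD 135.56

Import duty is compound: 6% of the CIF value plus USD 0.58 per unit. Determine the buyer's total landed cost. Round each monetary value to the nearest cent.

Total landed cost: USD 135624.63

CIF: the seller pays costs through ocean freight and marine insurance to the destination port.
Already in the invoice (seller's account under CIF): export clearance, insurance — exclude.
The CIF price already equals the CIF value: 121572.29
Ad valorem component: 121572.29 × 6% = 7294.34
Specific component: 11418 × 0.58 = 6622.44
Import duty = 7294.34 + 6622.44 = 13916.78
Buyer bears: brokerage 135.56 + duty 13916.78 = 14052.34
Landed cost = invoice 121572.29 + 14052.34 = 135624.63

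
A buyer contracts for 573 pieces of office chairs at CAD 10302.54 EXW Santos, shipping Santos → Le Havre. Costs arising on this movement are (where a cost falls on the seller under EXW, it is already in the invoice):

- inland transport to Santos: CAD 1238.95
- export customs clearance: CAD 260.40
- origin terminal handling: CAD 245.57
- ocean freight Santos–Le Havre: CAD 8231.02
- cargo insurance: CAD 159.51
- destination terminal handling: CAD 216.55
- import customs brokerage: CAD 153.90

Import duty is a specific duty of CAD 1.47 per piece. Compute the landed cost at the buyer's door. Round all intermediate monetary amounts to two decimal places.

Total landed cost: CAD 21650.75

EXW: the seller makes goods available at their premises; the buyer bears all onward costs.
CIF value = EXW price + inland to port + export clearance + origin terminal + freight + insurance = 10302.54 + 1238.95 + 260.40 + 245.57 + 8231.02 + 159.51 = 20437.99
Import duty = 573 × 1.47 = 842.31
Buyer bears: inland to port 1238.95 + export clearance 260.40 + origin terminal 245.57 + freight 8231.02 + insurance 159.51 + destination terminal 216.55 + brokerage 153.90 + duty 842.31 = 11348.21
Landed cost = invoice 10302.54 + 11348.21 = 21650.75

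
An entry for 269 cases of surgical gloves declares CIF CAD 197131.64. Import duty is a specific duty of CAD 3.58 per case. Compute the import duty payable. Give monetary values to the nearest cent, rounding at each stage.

Import duty = 269 × 3.58 = 963.02

Import duty: CAD 963.02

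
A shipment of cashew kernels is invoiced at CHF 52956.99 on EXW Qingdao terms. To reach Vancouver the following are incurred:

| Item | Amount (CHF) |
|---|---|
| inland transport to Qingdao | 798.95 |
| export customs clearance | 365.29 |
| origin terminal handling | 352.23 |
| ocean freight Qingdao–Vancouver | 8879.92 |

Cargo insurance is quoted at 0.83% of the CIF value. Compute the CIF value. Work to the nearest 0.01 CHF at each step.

CIF value: CHF 63883.61

Let C be the CIF value. C = EXW price + pre-shipment costs + freight + 0.83% × C
C − 0.83% × C = 52956.99 + 798.95 + 365.29 + 352.23 + 8879.92
0.9917 × C = 63353.38
C = 63353.38 / 0.9917 = 63883.61
Insurance premium = 0.83% × 63883.61 = 530.23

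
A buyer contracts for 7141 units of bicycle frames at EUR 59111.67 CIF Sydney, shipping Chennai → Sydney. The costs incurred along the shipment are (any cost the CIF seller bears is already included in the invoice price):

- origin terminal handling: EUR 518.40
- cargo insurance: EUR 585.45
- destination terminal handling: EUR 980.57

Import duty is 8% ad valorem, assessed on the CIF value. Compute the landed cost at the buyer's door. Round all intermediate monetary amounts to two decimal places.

CIF: the seller pays costs through ocean freight and marine insurance to the destination port.
Already in the invoice (seller's account under CIF): origin terminal, insurance — exclude.
The CIF price already equals the CIF value: 59111.67
Import duty = 59111.67 × 8% = 4728.93
Buyer bears: destination terminal 980.57 + duty 4728.93 = 5709.50
Landed cost = invoice 59111.67 + 5709.50 = 64821.17

Total landed cost: EUR 64821.17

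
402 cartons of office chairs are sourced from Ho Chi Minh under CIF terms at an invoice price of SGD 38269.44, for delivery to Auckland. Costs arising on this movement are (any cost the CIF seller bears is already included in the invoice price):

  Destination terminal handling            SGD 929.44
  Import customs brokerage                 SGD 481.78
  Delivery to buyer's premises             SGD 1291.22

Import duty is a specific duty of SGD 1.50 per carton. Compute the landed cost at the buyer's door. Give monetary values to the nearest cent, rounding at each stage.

Total landed cost: SGD 41574.88

CIF: the seller pays costs through ocean freight and marine insurance to the destination port.
The CIF price already equals the CIF value: 38269.44
Import duty = 402 × 1.50 = 603.00
Buyer bears: destination terminal 929.44 + brokerage 481.78 + delivery 1291.22 + duty 603.00 = 3305.44
Landed cost = invoice 38269.44 + 3305.44 = 41574.88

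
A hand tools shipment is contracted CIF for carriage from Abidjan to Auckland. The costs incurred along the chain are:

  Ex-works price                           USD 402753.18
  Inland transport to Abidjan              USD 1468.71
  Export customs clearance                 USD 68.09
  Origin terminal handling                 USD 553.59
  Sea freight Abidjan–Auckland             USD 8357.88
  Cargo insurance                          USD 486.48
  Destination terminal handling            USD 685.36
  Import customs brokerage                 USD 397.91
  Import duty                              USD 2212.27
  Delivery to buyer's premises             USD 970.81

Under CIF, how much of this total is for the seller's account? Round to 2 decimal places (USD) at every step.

Seller's account: USD 413687.93

CIF: the seller pays costs through ocean freight and marine insurance to the destination port.
Seller's account: goods 402753.18 + inland to port 1468.71 + export clearance 68.09 + origin terminal 553.59 + freight 8357.88 + insurance 486.48 = 413687.93
Buyer's account: destination terminal 685.36 + brokerage 397.91 + duty 2212.27 + delivery 970.81 = 4266.35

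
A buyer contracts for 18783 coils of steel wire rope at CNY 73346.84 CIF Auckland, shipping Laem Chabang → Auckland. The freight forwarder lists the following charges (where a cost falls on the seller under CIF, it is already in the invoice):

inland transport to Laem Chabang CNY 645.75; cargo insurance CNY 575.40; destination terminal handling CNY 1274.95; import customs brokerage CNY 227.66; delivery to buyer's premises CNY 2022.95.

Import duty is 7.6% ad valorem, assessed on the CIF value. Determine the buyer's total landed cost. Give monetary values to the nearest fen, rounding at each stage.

Total landed cost: CNY 82446.76

CIF: the seller pays costs through ocean freight and marine insurance to the destination port.
Already in the invoice (seller's account under CIF): inland to port, insurance — exclude.
The CIF price already equals the CIF value: 73346.84
Import duty = 73346.84 × 7.6% = 5574.36
Buyer bears: destination terminal 1274.95 + brokerage 227.66 + delivery 2022.95 + duty 5574.36 = 9099.92
Landed cost = invoice 73346.84 + 9099.92 = 82446.76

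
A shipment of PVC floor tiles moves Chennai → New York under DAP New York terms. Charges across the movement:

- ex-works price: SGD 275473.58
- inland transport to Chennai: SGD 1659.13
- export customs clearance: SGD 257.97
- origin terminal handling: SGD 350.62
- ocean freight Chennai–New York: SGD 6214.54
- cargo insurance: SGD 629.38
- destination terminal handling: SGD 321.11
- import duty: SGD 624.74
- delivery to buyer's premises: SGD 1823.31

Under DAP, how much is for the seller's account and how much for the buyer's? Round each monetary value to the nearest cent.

Seller: SGD 286729.64; buyer: SGD 624.74

DAP: the seller bears all costs to the named destination except import duty and clearance.
Seller's account: goods 275473.58 + inland to port 1659.13 + export clearance 257.97 + origin terminal 350.62 + freight 6214.54 + insurance 629.38 + destination terminal 321.11 + delivery 1823.31 = 286729.64
Buyer's account: duty 624.74 = 624.74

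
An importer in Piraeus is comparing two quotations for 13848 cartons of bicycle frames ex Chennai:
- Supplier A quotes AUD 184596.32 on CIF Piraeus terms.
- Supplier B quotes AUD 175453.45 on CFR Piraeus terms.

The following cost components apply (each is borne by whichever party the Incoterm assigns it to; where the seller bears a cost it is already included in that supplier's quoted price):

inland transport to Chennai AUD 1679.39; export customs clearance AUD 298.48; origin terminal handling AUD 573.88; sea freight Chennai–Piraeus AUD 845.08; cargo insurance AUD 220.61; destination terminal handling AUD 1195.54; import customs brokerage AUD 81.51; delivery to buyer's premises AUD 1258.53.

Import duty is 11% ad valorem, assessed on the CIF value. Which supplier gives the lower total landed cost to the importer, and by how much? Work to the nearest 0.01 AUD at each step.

Supplier B is cheaper by AUD 9903.71

Supplier A (CIF):
The CIF price already equals the CIF value: 184596.32
Import duty = 184596.32 × 11% = 20305.60
Buyer bears (A): 1195.54 + 81.51 + 1258.53 = 2535.58
Landed cost (A) = invoice 184596.32 + 2535.58 + duty 20305.60 = 207437.50
Supplier B (CFR):
CIF value = CFR price + insurance = 175453.45 + 220.61 = 175674.06
Import duty = 175674.06 × 11% = 19324.15
Buyer bears (B): 220.61 + 1195.54 + 81.51 + 1258.53 = 2756.19
Landed cost (B) = invoice 175453.45 + 2756.19 + duty 19324.15 = 197533.79
Difference = |207437.50 − 197533.79| = 9903.71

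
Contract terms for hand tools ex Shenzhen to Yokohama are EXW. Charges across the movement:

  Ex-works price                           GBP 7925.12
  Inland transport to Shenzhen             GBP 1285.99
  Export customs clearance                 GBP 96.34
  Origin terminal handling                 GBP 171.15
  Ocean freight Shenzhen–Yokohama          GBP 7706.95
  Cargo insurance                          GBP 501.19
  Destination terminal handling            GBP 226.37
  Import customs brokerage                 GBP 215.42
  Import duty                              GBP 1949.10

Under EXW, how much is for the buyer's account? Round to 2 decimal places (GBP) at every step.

EXW: the seller makes goods available at their premises; the buyer bears all onward costs.
Seller's account: goods 7925.12 = 7925.12
Buyer's account: inland to port 1285.99 + export clearance 96.34 + origin terminal 171.15 + freight 7706.95 + insurance 501.19 + destination terminal 226.37 + brokerage 215.42 + duty 1949.10 = 12152.51

Buyer's account: GBP 12152.51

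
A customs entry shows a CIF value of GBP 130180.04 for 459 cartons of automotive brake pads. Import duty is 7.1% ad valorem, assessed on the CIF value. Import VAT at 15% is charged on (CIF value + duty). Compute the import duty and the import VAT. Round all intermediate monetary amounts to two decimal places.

Import duty: GBP 9242.78; import VAT: GBP 20913.42

Import duty = 130180.04 × 7.1% = 9242.78
VAT base = CIF + duty = 130180.04 + 9242.78 = 139422.82
Import VAT = 139422.82 × 15% = 20913.42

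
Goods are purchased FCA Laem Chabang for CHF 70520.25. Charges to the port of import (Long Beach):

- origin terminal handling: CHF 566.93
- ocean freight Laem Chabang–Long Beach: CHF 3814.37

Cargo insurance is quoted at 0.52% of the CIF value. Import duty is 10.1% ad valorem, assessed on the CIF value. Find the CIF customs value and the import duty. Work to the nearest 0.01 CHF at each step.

Let C be the CIF value. C = FCA price + pre-shipment costs + freight + 0.52% × C
C − 0.52% × C = 70520.25 + 566.93 + 3814.37
0.9948 × C = 74901.55
C = 74901.55 / 0.9948 = 75293.07
Insurance premium = 0.52% × 75293.07 = 391.52
Import duty = 75293.07 × 10.1% = 7604.60

CIF value: CHF 75293.07; import duty: CHF 7604.60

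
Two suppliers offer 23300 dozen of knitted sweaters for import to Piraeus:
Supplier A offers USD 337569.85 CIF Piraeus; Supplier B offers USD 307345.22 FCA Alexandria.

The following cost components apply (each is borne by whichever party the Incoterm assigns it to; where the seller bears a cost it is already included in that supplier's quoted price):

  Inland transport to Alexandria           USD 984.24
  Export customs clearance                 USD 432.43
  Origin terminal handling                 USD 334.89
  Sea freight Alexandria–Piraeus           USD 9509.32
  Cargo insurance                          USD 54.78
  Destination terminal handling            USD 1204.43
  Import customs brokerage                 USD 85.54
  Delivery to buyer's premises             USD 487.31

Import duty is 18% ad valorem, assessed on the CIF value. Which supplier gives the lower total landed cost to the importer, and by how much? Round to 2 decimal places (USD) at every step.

Supplier A (CIF):
The CIF price already equals the CIF value: 337569.85
Import duty = 337569.85 × 18% = 60762.57
Buyer bears (A): 1204.43 + 85.54 + 487.31 = 1777.28
Landed cost (A) = invoice 337569.85 + 1777.28 + duty 60762.57 = 400109.70
Supplier B (FCA):
CIF value = FCA price + origin terminal + freight + insurance = 307345.22 + 334.89 + 9509.32 + 54.78 = 317244.21
Import duty = 317244.21 × 18% = 57103.96
Buyer bears (B): 334.89 + 9509.32 + 54.78 + 1204.43 + 85.54 + 487.31 = 11676.27
Landed cost (B) = invoice 307345.22 + 11676.27 + duty 57103.96 = 376125.45
Difference = |400109.70 − 376125.45| = 23984.25

Supplier B is cheaper by USD 23984.25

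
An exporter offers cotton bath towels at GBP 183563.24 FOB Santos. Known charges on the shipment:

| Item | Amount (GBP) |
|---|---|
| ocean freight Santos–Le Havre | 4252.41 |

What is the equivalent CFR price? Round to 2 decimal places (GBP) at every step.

CFR price: GBP 187815.65

From FOB to CFR, the seller additionally bears: freight.
CFR price = 183563.24 + 4252.41 = 187815.65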